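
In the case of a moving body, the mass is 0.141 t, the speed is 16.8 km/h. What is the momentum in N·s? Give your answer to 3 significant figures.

p is given directly by: p = mv.
m = 0.141 t = 141.0 kg; v = 16.8 km/h = 4.667 m/s.
p = 658.0 kg·m/s
Since 1 N·s = 1 kg·m/s, 658.0 N·s.

658 N·s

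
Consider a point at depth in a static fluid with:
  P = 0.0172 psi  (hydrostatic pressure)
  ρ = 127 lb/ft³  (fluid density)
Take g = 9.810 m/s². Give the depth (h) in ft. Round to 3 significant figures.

0.0195 ft

Rearranging: h = P/(ρ·g).
P = 0.0172 psi = 118.6 Pa; ρ = 127 lb/ft³ = 2034 kg/m³; g = 9.810 m/s².
h = 0.005942 m
0.005942 m × (1 ft / 0.3048 m) = 0.01950 ft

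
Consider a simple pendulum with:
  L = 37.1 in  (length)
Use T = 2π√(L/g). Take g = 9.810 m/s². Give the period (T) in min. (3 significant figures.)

T is given directly by: T = 2π√(L/g).
L = 37.1 in = 0.9423 m; g = 9.810 m/s².
T = 1.947 s
1.947 s × (1 min / 60.00 s) = 0.03246 min

0.0325 min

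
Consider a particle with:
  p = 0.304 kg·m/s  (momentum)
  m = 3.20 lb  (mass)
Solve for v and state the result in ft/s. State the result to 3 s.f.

0.687 ft/s

Solving p = m·v for v: v = p/m.
p = 0.304 kg·m/s; m = 3.20 lb = 1.451 kg.
v = 0.2094 m/s
0.2094 m/s × (1 ft/s / 0.3048 m/s) = 0.6871 ft/s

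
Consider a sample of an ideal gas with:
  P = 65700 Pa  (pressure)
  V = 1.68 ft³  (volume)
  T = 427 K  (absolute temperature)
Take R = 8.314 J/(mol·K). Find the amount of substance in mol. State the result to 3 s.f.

0.880 mol

Rearranging: n = PV/(RT).
P = 65700 Pa; V = 1.68 ft³ = 0.04757 m³; T = 427 K; R = 8.314 J/(mol·K).
n = 0.8804 mol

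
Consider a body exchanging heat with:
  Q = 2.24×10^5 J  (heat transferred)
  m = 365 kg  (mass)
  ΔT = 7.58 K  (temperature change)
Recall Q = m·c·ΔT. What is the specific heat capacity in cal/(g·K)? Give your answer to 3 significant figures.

Rearranging: c = Q/(m·ΔT).
Q = 2.24×10^5 J; m = 365 kg; ΔT = 7.58 K.
c = 80.96 J/(kg·K)
80.96 J/(kg·K) × (1 cal/(g·K) / 4184 J/(kg·K)) = 0.01935 cal/(g·K)

0.0194 cal/(g·K)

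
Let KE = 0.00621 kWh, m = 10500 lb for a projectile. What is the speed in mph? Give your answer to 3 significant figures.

Rearranging KE = ½mv² for v: v = √(2·KE/m).
KE = 0.00621 kWh = 22356 J; m = 10500 lb = 4763 kg.
v = 3.064 m/s
3.064 m/s × (1 mph / 0.4470 m/s) = 6.854 mph

6.85 mph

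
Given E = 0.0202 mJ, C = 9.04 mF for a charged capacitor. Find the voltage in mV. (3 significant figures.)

Rearranging E = ½C·V² for V: V = √(2E/C).
E = 0.0202 mJ = 2.020×10^-5 J; C = 9.04 mF = 0.009040 F.
V = 0.06685 V
0.06685 V × (1 mV / 0.001000 V) = 66.85 mV

66.9 mV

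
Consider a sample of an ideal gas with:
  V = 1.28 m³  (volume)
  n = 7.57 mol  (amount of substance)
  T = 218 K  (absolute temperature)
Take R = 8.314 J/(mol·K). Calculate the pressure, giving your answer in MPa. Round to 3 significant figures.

0.0107 MPa

P is given directly by: P = nRT/V.
V = 1.28 m³; n = 7.57 mol; T = 218 K; R = 8.314 J/(mol·K).
P = 10719 Pa
10719 Pa × (1 MPa / 1.000×10^6 Pa) = 0.01072 MPa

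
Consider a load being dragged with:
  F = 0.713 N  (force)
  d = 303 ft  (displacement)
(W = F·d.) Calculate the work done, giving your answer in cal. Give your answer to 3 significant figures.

15.7 cal

W is given directly by: W = F·d.
F = 0.713 N; d = 303 ft = 92.35 m.
W = 65.85 J
65.85 J × (1 cal / 4.184 J) = 15.74 cal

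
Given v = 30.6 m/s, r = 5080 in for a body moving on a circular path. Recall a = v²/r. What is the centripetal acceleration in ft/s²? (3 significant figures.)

23.8 ft/s²

Directly: a = v²/r.
v = 30.6 m/s; r = 5080 in = 129.0 m.
a = 7.257 m/s²
7.257 m/s² × (1 ft/s² / 0.3048 m/s²) = 23.81 ft/s²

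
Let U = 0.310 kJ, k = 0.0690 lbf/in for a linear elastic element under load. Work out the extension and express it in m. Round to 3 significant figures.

Rearranging U = ½k·x² for x: x = √(2U/k).
U = 0.310 kJ = 310.0 J; k = 0.0690 lbf/in = 12.08 N/m.
x = 7.163 m

7.16 m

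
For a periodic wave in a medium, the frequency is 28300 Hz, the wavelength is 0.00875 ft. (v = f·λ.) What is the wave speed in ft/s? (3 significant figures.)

248 ft/s

v is given directly by: v = fλ.
f = 28300 Hz; λ = 0.00875 ft = 0.002667 m.
v = 75.48 m/s
75.48 m/s × (1 ft/s / 0.3048 m/s) = 247.6 ft/s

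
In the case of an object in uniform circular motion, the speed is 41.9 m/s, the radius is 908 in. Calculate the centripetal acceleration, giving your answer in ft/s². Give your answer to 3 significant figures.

a is given directly by: a = v²/r.
v = 41.9 m/s; r = 908 in = 23.06 m.
a = 76.12 m/s²
76.12 m/s² × (1 ft/s² / 0.3048 m/s²) = 249.7 ft/s²

250 ft/s²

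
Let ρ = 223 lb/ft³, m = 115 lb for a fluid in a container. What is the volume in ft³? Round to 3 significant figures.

Rearranging ρ = m/V for V: V = m/ρ.
ρ = 223 lb/ft³ = 3572 kg/m³; m = 115 lb = 52.16 kg.
V = 0.01460 m³
0.01460 m³ × (1 ft³ / 0.02832 m³) = 0.5157 ft³

0.516 ft³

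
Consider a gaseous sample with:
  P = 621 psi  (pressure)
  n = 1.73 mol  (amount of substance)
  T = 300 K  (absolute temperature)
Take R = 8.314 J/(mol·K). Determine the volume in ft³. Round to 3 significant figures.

Solving PV = nRT for V: V = nRT/P.
P = 621 psi = 4.282×10^6 Pa; n = 1.73 mol; T = 300 K; R = 8.314 J/(mol·K).
V = 0.001008 m³
0.001008 m³ × (1 ft³ / 0.02832 m³) = 0.03559 ft³

0.0356 ft³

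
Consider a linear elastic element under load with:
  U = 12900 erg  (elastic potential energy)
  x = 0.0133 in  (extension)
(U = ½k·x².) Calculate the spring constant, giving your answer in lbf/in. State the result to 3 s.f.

129 lbf/in

Solving U = ½k·x² for k: k = 2U/x².
U = 12900 erg = 0.001290 J; x = 0.0133 in = 3.378×10^-4 m.
k = 22607 N/m
22607 N/m × (1 lbf/in / 175.1 N/m) = 129.1 lbf/in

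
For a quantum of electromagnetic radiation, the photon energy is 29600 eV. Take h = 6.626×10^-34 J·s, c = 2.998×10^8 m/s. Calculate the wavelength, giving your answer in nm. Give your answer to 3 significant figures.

0.0419 nm

Rearranging E = h·c/λ for λ: λ = hc/E.
E = 29600 eV = 4.742×10^-15 J; h = 6.626×10^-34 J·s; c = 2.998×10^8 m/s.
λ = 4.189×10^-11 m
4.189×10^-11 m × (1 nm / 1.000×10^-9 m) = 0.04189 nm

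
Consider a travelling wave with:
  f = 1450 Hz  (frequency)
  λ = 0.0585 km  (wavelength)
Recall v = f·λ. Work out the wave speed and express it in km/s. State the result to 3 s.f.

84.8 km/s

Directly: v = fλ.
f = 1450 Hz; λ = 0.0585 km = 58.50 m.
v = 84825 m/s
84825 m/s × (1 km/s / 1000 m/s) = 84.83 km/s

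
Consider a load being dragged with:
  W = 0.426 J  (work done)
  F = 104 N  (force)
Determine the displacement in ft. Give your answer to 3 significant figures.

Rearranging: d = W/F.
W = 0.426 J; F = 104 N.
d = 0.004096 m
0.004096 m × (1 ft / 0.3048 m) = 0.01344 ft

0.0134 ft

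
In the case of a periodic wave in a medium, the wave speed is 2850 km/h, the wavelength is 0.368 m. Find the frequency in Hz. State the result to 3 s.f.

2150 Hz

Solving v = f·λ for f: f = v/λ.
v = 2850 km/h = 791.7 m/s; λ = 0.368 m.
f = 2151 Hz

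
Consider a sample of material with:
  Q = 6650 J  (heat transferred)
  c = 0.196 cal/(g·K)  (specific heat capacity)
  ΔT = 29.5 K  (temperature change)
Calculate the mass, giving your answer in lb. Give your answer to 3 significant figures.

0.606 lb

Rearranging Q = m·c·ΔT for m: m = Q/(c·ΔT).
Q = 6650 J; c = 0.196 cal/(g·K) = 820.1 J/(kg·K); ΔT = 29.5 K.
m = 0.2749 kg
0.2749 kg × (1 lb / 0.4536 kg) = 0.6060 lb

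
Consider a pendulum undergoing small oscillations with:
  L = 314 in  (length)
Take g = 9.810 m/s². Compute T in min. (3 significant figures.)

T is given directly by: T = 2π√(L/g).
L = 314 in = 7.976 m; g = 9.810 m/s².
T = 5.665 s
5.665 s × (1 min / 60.00 s) = 0.09442 min

0.0944 min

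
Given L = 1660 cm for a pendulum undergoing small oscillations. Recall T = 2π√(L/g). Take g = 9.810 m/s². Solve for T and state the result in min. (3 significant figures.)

0.136 min

T is given directly by: T = 2π√(L/g).
L = 1660 cm = 16.60 m; g = 9.810 m/s².
T = 8.173 s
8.173 s × (1 min / 60.00 s) = 0.1362 min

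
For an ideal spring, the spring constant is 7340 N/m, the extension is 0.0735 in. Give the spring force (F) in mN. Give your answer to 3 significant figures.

F is given directly by: F = kx.
k = 7340 N/m; x = 0.0735 in = 0.001867 m.
F = 13.70 N
13.70 N × (1 mN / 0.001000 N) = 13703 mN

13700 mN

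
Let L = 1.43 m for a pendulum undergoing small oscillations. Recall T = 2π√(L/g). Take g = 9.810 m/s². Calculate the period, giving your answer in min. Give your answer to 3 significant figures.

Directly: T = 2π√(L/g).
L = 1.43 m; g = 9.810 m/s².
T = 2.399 s
2.399 s × (1 min / 60.00 s) = 0.03998 min

0.0400 min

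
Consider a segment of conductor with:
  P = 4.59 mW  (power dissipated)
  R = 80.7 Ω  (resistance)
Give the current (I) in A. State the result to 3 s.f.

0.00754 A

Rearranging: I = √(P/R).
P = 4.59 mW = 0.004590 W; R = 80.7 Ω.
I = 0.007542 A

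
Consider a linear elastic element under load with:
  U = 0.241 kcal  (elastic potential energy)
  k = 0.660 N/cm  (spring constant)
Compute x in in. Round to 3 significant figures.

218 in

Solving U = ½k·x² for x: x = √(2U/k).
U = 0.241 kcal = 1008 J; k = 0.660 N/cm = 66.00 N/m.
x = 5.528 m
5.528 m × (1 in / 0.02540 m) = 217.6 in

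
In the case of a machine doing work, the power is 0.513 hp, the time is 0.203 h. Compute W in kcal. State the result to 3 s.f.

Rearranging: W = P·t.
P = 0.513 hp = 382.5 W; t = 0.203 h = 730.8 s.
W = 2.796×10^5 J
2.796×10^5 J × (1 kcal / 4184 J) = 66.82 kcal

66.8 kcal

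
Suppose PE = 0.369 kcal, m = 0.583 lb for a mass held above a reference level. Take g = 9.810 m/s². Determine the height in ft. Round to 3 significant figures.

Solving PE = m·g·h for h: h = PE/(m·g).
PE = 0.369 kcal = 1544 J; m = 0.583 lb = 0.2644 kg; g = 9.810 m/s².
h = 595.1 m
595.1 m × (1 ft / 0.3048 m) = 1953 ft

1950 ft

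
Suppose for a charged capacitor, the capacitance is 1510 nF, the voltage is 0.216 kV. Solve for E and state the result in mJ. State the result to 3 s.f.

E is given directly by: E = ½CV².
C = 1510 nF = 1.510×10^-6 F; V = 0.216 kV = 216.0 V.
E = 0.03523 J
0.03523 J × (1 mJ / 0.001000 J) = 35.23 mJ

35.2 mJ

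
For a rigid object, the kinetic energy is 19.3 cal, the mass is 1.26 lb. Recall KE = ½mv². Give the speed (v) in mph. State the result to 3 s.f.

37.6 mph

Rearranging: v = √(2·KE/m).
KE = 19.3 cal = 80.75 J; m = 1.26 lb = 0.5715 kg.
v = 16.81 m/s
16.81 m/s × (1 mph / 0.4470 m/s) = 37.60 mph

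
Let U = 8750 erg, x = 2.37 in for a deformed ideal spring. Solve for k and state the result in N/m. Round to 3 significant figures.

Rearranging U = ½k·x² for k: k = 2U/x².
U = 8750 erg = 8.750×10^-4 J; x = 2.37 in = 0.06020 m.
k = 0.4829 N/m

0.483 N/m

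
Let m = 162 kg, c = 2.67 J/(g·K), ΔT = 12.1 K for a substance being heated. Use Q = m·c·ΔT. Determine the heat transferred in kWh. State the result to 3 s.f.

Q is given directly by: Q = mcΔT.
m = 162 kg; c = 2.67 J/(g·K) = 2670 J/(kg·K); ΔT = 12.1 K.
Q = 5.234×10^6 J
5.234×10^6 J × (1 kWh / 3.600×10^6 J) = 1.454 kWh

1.45 kWh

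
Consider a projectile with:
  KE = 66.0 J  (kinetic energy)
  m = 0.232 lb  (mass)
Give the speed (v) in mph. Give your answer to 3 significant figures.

Rearranging KE = ½mv² for v: v = √(2·KE/m).
KE = 66.0 J; m = 0.232 lb = 0.1052 kg.
v = 35.42 m/s
35.42 m/s × (1 mph / 0.4470 m/s) = 79.23 mph

79.2 mph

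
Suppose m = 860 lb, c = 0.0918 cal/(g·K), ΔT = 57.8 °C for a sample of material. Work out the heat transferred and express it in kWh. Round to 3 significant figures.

Q is given directly by: Q = mcΔT.
m = 860 lb = 390.1 kg; c = 0.0918 cal/(g·K) = 384.1 J/(kg·K); ΔT = 57.8 °C = 57.80 K.
Q = 8.660×10^6 J
8.660×10^6 J × (1 kWh / 3.600×10^6 J) = 2.406 kWh

2.41 kWh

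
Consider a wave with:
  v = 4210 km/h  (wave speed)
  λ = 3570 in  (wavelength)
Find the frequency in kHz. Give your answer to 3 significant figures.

Rearranging v = f·λ for f: f = v/λ.
v = 4210 km/h = 1169 m/s; λ = 3570 in = 90.68 m.
f = 12.90 Hz
12.90 Hz × (1 kHz / 1000 Hz) = 0.01290 kHz

0.0129 kHz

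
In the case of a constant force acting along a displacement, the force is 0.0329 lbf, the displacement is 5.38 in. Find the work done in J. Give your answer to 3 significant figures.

0.0200 J

Directly: W = F·d.
F = 0.0329 lbf = 0.1463 N; d = 5.38 in = 0.1367 m.
W = 0.02000 J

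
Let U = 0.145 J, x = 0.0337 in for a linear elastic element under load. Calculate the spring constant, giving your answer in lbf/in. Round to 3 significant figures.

2260 lbf/in

Rearranging: k = 2U/x².
U = 0.145 J; x = 0.0337 in = 8.560×10^-4 m.
k = 3.958×10^5 N/m
3.958×10^5 N/m × (1 lbf/in / 175.1 N/m) = 2260 lbf/in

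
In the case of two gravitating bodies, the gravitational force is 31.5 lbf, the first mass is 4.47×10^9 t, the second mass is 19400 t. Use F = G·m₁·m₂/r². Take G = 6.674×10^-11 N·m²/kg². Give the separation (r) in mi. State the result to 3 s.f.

3.99 mi

From Newton's law of gravitation: r = √(G·m₁m₂/F).
F = 31.5 lbf = 140.1 N; m₁ = 4.47×10^9 t = 4.470×10^12 kg; m₂ = 19400 t = 1.940×10^7 kg; G = 6.674×10^-11 N·m²/kg².
r = 6427 m
6427 m × (1 mi / 1609 m) = 3.993 mi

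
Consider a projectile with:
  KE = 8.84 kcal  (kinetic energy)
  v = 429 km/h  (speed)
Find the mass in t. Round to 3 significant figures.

Rearranging: m = 2·KE/v².
KE = 8.84 kcal = 36987 J; v = 429 km/h = 119.2 m/s.
m = 5.209 kg
5.209 kg × (1 t / 1000 kg) = 0.005209 t

0.00521 t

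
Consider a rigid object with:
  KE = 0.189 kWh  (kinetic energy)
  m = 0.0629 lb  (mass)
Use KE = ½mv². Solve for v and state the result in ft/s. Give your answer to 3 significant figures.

Rearranging: v = √(2·KE/m).
KE = 0.189 kWh = 6.804×10^5 J; m = 0.0629 lb = 0.02853 kg.
v = 6906 m/s
6906 m/s × (1 ft/s / 0.3048 m/s) = 22658 ft/s

22700 ft/s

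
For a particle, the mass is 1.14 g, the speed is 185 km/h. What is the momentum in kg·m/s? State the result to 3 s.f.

Directly: p = mv.
m = 1.14 g = 0.001140 kg; v = 185 km/h = 51.39 m/s.
p = 0.05858 kg·m/s  (the unit combination reduces to kg·m/s = kg·m/s)

0.0586 kg·m/s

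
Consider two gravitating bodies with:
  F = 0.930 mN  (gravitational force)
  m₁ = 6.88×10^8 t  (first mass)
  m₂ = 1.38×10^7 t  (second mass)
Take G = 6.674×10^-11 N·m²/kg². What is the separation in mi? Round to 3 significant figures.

From Newton's law of gravitation: r = √(G·m₁m₂/F).
F = 0.930 mN = 9.300×10^-4 N; m₁ = 6.88×10^8 t = 6.880×10^11 kg; m₂ = 1.38×10^7 t = 1.380×10^10 kg; G = 6.674×10^-11 N·m²/kg².
r = 2.610×10^7 m
2.610×10^7 m × (1 mi / 1609 m) = 16219 mi

16200 mi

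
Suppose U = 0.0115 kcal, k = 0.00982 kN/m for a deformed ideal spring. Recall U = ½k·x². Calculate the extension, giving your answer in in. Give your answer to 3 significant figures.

Solving U = ½k·x² for x: x = √(2U/k).
U = 0.0115 kcal = 48.12 J; k = 0.00982 kN/m = 9.820 N/m.
x = 3.130 m
3.130 m × (1 in / 0.02540 m) = 123.2 in

123 in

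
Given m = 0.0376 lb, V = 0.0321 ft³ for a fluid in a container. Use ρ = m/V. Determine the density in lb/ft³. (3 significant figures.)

Directly: ρ = m/V.
m = 0.0376 lb = 0.01706 kg; V = 0.0321 ft³ = 9.090×10^-4 m³.
ρ = 18.76 kg/m³
18.76 kg/m³ × (1 lb/ft³ / 16.02 kg/m³) = 1.171 lb/ft³

1.17 lb/ft³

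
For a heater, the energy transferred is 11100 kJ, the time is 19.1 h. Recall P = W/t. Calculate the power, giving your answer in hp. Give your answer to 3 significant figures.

0.216 hp

Directly: P = W/t.
W = 11100 kJ = 1.110×10^7 J; t = 19.1 h = 68760 s.
P = 161.4 W
161.4 W × (1 hp / 745.7 W) = 0.2165 hp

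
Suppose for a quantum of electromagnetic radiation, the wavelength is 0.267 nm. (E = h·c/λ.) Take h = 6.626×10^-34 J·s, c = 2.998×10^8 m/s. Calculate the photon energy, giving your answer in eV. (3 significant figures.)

E is given directly by: E = hc/λ.
λ = 0.267 nm = 2.670×10^-10 m; h = 6.626×10^-34 J·s; c = 2.998×10^8 m/s.
E = 7.440×10^-16 J
7.440×10^-16 J × (1 eV / 1.602×10^-19 J) = 4644 eV

4640 eV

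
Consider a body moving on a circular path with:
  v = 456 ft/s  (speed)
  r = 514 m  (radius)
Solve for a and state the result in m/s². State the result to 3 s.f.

37.6 m/s²

Directly: a = v²/r.
v = 456 ft/s = 139.0 m/s; r = 514 m.
a = 37.58 m/s²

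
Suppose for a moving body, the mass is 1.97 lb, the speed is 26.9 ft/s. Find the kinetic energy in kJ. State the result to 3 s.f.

KE is given directly by: KE = ½mv².
m = 1.97 lb = 0.8936 kg; v = 26.9 ft/s = 8.199 m/s.
KE = 30.04 J  (the unit combination reduces to kg·m²/s² = J)
30.04 J × (1 kJ / 1000 J) = 0.03004 kJ

0.0300 kJ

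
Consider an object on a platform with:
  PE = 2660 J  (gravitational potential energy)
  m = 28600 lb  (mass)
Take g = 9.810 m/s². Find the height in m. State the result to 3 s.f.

Rearranging PE = m·g·h for h: h = PE/(m·g).
PE = 2660 J; m = 28600 lb = 12973 kg; g = 9.810 m/s².
h = 0.02090 m

0.0209 m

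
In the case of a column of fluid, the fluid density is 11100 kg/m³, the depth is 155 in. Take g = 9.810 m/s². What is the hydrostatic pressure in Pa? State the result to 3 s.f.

4.29×10^5 Pa

Directly: P = ρgh.
ρ = 11100 kg/m³; h = 155 in = 3.937 m; g = 9.810 m/s².
P = 4.287×10^5 Pa  (the unit combination reduces to kg/(m·s²) = Pa)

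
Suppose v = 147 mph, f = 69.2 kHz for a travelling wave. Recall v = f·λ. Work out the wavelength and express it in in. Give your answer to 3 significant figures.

Rearranging: λ = v/f.
v = 147 mph = 65.71 m/s; f = 69.2 kHz = 69200 Hz.
λ = 9.496×10^-4 m
9.496×10^-4 m × (1 in / 0.02540 m) = 0.03739 in

0.0374 in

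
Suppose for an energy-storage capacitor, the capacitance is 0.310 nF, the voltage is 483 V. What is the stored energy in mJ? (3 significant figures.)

Directly: E = ½CV².
C = 0.310 nF = 3.100×10^-10 F; V = 483 V.
E = 3.616×10^-5 J
3.616×10^-5 J × (1 mJ / 0.001000 J) = 0.03616 mJ

0.0362 mJ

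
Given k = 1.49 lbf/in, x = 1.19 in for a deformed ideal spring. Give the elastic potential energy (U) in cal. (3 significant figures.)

0.0285 cal

U is given directly by: U = ½kx².
k = 1.49 lbf/in = 260.9 N/m; x = 1.19 in = 0.03023 m.
U = 0.1192 J
0.1192 J × (1 cal / 4.184 J) = 0.02849 cal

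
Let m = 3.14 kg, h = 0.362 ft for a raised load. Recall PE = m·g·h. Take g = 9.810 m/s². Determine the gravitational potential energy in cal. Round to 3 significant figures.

0.812 cal

Directly: PE = mgh.
m = 3.14 kg; h = 0.362 ft = 0.1103 m; g = 9.810 m/s².
PE = 3.399 J
3.399 J × (1 cal / 4.184 J) = 0.8123 cal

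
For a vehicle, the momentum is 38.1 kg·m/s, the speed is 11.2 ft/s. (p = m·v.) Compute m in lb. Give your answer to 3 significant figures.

Rearranging: m = p/v.
p = 38.1 kg·m/s; v = 11.2 ft/s = 3.414 m/s.
m = 11.16 kg
11.16 kg × (1 lb / 0.4536 kg) = 24.61 lb

24.6 lb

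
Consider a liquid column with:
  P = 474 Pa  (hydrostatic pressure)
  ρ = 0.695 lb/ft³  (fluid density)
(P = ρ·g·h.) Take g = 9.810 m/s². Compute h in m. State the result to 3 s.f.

4.34 m

Rearranging P = ρ·g·h for h: h = P/(ρ·g).
P = 474 Pa; ρ = 0.695 lb/ft³ = 11.13 kg/m³; g = 9.810 m/s².
h = 4.340 m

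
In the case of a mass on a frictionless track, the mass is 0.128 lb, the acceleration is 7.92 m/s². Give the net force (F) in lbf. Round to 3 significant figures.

From Newton's second law: F = m·a.
m = 0.128 lb = 0.05806 kg; a = 7.92 m/s².
F = 0.4598 N
0.4598 N × (1 lbf / 4.448 N) = 0.1034 lbf

0.103 lbf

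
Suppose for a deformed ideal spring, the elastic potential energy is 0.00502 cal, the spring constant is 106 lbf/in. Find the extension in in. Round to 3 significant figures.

Solving U = ½k·x² for x: x = √(2U/k).
U = 0.00502 cal = 0.02100 J; k = 106 lbf/in = 18563 N/m.
x = 0.001504 m
0.001504 m × (1 in / 0.02540 m) = 0.05922 in

0.0592 in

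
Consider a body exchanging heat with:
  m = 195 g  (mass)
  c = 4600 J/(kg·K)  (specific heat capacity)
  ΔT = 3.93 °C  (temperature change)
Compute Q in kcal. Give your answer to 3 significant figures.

0.843 kcal

Q is given directly by: Q = mcΔT.
m = 195 g = 0.1950 kg; c = 4600 J/(kg·K); ΔT = 3.93 °C = 3.930 K.
Q = 3525 J
3525 J × (1 kcal / 4184 J) = 0.8425 kcal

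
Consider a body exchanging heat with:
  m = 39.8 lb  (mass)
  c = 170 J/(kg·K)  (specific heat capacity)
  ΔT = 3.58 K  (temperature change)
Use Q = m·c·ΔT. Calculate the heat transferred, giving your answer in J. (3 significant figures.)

11000 J

Q is given directly by: Q = mcΔT.
m = 39.8 lb = 18.05 kg; c = 170 J/(kg·K); ΔT = 3.58 K.
Q = 10987 J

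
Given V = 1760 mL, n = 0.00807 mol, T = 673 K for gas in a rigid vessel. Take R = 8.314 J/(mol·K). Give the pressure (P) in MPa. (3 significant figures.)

From the ideal-gas law: P = nRT/V.
V = 1760 mL = 0.001760 m³; n = 0.00807 mol; T = 673 K; R = 8.314 J/(mol·K).
P = 25656 Pa
25656 Pa × (1 MPa / 1.000×10^6 Pa) = 0.02566 MPa

0.0257 MPa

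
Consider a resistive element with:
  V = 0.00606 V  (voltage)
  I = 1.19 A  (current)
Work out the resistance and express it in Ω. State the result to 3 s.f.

Rearranging: R = V/I.
V = 0.00606 V; I = 1.19 A.
R = 0.005092 Ω

0.00509 Ω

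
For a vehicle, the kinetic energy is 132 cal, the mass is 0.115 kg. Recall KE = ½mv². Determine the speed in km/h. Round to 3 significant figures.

353 km/h

Solving KE = ½mv² for v: v = √(2·KE/m).
KE = 132 cal = 552.3 J; m = 0.115 kg.
v = 98.01 m/s
98.01 m/s × (1 km/h / 0.2778 m/s) = 352.8 km/h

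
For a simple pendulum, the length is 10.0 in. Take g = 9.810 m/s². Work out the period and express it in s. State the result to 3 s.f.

1.01 s

T is given directly by: T = 2π√(L/g).
L = 10.0 in = 0.2540 m; g = 9.810 m/s².
T = 1.011 s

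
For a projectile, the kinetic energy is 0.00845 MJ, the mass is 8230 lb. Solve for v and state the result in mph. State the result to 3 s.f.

4.76 mph

Solving KE = ½mv² for v: v = √(2·KE/m).
KE = 0.00845 MJ = 8450 J; m = 8230 lb = 3733 kg.
v = 2.128 m/s
2.128 m/s × (1 mph / 0.4470 m/s) = 4.760 mph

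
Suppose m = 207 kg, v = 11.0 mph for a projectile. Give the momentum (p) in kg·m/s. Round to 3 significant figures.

1020 kg·m/s

Directly: p = mv.
m = 207 kg; v = 11.0 mph = 4.917 m/s.
p = 1018 kg·m/s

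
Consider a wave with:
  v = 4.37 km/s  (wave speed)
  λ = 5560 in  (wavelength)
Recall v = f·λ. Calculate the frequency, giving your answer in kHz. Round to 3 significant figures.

Rearranging: f = v/λ.
v = 4.37 km/s = 4370 m/s; λ = 5560 in = 141.2 m.
f = 30.94 Hz
30.94 Hz × (1 kHz / 1000 Hz) = 0.03094 kHz

0.0309 kHz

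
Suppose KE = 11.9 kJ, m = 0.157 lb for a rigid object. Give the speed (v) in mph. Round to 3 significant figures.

1290 mph

Rearranging KE = ½mv² for v: v = √(2·KE/m).
KE = 11.9 kJ = 11900 J; m = 0.157 lb = 0.07121 kg.
v = 578.1 m/s
578.1 m/s × (1 mph / 0.4470 m/s) = 1293 mph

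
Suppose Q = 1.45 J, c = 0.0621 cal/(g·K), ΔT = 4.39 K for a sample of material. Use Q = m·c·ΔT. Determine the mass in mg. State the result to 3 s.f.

Solving Q = m·c·ΔT for m: m = Q/(c·ΔT).
Q = 1.45 J; c = 0.0621 cal/(g·K) = 259.8 J/(kg·K); ΔT = 4.39 K.
m = 0.001271 kg
0.001271 kg × (1 mg / 1.000×10^-6 kg) = 1271 mg

1270 mg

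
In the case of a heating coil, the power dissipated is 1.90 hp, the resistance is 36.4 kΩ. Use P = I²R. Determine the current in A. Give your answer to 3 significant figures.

0.197 A

Solving P = I²R for I: I = √(P/R).
P = 1.90 hp = 1417 W; R = 36.4 kΩ = 36400 Ω.
I = 0.1973 A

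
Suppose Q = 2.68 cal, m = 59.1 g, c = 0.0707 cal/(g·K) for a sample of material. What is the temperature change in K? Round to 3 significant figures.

Solving Q = m·c·ΔT for ΔT: ΔT = Q/(m·c).
Q = 2.68 cal = 11.21 J; m = 59.1 g = 0.05910 kg; c = 0.0707 cal/(g·K) = 295.8 J/(kg·K).
ΔT = 0.6414 K

0.641 K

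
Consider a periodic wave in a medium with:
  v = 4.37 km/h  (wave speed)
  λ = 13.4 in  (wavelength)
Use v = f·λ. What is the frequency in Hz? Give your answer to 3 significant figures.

Rearranging: f = v/λ.
v = 4.37 km/h = 1.214 m/s; λ = 13.4 in = 0.3404 m.
f = 3.566 Hz

3.57 Hz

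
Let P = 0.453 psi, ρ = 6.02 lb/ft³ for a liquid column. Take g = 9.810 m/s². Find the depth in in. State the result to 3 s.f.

Rearranging: h = P/(ρ·g).
P = 0.453 psi = 3123 Pa; ρ = 6.02 lb/ft³ = 96.43 kg/m³; g = 9.810 m/s².
h = 3.302 m
3.302 m × (1 in / 0.02540 m) = 130.0 in

130 in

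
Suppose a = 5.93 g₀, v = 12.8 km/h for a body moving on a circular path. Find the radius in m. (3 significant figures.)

0.217 m

Rearranging: r = v²/a.
a = 5.93 g₀ = 58.15 m/s²; v = 12.8 km/h = 3.556 m/s.
r = 0.2174 m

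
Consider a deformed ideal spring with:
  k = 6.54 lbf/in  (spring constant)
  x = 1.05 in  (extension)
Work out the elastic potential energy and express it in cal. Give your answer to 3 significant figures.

0.0974 cal

Directly: U = ½kx².
k = 6.54 lbf/in = 1145 N/m; x = 1.05 in = 0.02667 m.
U = 0.4073 J  (the unit combination reduces to kg·m²/s² = J)
0.4073 J × (1 cal / 4.184 J) = 0.09735 cal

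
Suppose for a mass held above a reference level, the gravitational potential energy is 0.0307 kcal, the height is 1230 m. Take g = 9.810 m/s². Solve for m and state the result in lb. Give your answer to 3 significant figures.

0.0235 lb

Rearranging: m = PE/(g·h).
PE = 0.0307 kcal = 128.4 J; h = 1230 m; g = 9.810 m/s².
m = 0.01065 kg
0.01065 kg × (1 lb / 0.4536 kg) = 0.02347 lb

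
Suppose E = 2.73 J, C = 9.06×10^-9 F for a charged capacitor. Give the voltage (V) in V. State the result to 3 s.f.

24500 V

Rearranging: V = √(2E/C).
E = 2.73 J; C = 9.06×10^-9 F.
V = 24549 V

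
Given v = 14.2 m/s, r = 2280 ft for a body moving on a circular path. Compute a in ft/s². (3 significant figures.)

0.952 ft/s²

a is given directly by: a = v²/r.
v = 14.2 m/s; r = 2280 ft = 694.9 m.
a = 0.2902 m/s²
0.2902 m/s² × (1 ft/s² / 0.3048 m/s²) = 0.9519 ft/s²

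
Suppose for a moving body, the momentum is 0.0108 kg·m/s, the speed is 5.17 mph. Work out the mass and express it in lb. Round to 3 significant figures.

Rearranging: m = p/v.
p = 0.0108 kg·m/s; v = 5.17 mph = 2.311 m/s.
m = 0.004673 kg
0.004673 kg × (1 lb / 0.4536 kg) = 0.01030 lb

0.0103 lb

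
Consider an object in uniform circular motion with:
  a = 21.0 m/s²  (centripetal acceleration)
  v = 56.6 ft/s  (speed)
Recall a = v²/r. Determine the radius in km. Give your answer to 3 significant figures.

0.0142 km

Rearranging: r = v²/a.
a = 21.0 m/s²; v = 56.6 ft/s = 17.25 m/s.
r = 14.17 m
14.17 m × (1 km / 1000 m) = 0.01417 km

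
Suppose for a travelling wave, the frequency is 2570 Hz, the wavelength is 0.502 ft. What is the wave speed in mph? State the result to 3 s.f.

880 mph

Directly: v = fλ.
f = 2570 Hz; λ = 0.502 ft = 0.1530 m.
v = 393.2 m/s
393.2 m/s × (1 mph / 0.4470 m/s) = 879.6 mph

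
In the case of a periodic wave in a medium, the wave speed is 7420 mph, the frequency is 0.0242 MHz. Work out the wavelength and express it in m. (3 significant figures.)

0.137 m

Solving v = f·λ for λ: λ = v/f.
v = 7420 mph = 3317 m/s; f = 0.0242 MHz = 24200 Hz.
λ = 0.1371 m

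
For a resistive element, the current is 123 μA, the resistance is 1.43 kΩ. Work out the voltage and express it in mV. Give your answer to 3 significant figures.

V is given directly by: V = IR.
I = 123 μA = 1.230×10^-4 A; R = 1.43 kΩ = 1430 Ω.
V = 0.1759 V
0.1759 V × (1 mV / 0.001000 V) = 175.9 mV

176 mV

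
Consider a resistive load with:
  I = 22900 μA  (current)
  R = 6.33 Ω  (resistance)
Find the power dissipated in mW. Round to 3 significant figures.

3.32 mW

P is given directly by: P = I²R.
I = 22900 μA = 0.02290 A; R = 6.33 Ω.
P = 0.003320 W
0.003320 W × (1 mW / 0.001000 W) = 3.320 mW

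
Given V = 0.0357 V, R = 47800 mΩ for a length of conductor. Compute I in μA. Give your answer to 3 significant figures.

747 μA

Rearranging V = I·R for I: I = V/R.
V = 0.0357 V; R = 47800 mΩ = 47.80 Ω.
I = 7.469×10^-4 A
7.469×10^-4 A × (1 μA / 1.000×10^-6 A) = 746.9 μA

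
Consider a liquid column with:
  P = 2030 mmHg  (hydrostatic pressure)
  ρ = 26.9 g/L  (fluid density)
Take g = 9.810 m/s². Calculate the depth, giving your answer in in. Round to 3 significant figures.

Solving P = ρ·g·h for h: h = P/(ρ·g).
P = 2030 mmHg = 2.706×10^5 Pa; ρ = 26.9 g/L = 26.90 kg/m³; g = 9.810 m/s².
h = 1026 m
1026 m × (1 in / 0.02540 m) = 40378 in

40400 in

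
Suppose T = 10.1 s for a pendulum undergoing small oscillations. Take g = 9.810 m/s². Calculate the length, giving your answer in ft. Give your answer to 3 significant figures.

83.2 ft

Rearranging: L = g·(T/2π)².
T = 10.1 s; g = 9.810 m/s².
L = 25.35 m
25.35 m × (1 ft / 0.3048 m) = 83.16 ft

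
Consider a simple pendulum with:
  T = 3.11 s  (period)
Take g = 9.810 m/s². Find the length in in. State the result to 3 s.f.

94.6 in

Rearranging: L = g·(T/2π)².
T = 3.11 s; g = 9.810 m/s².
L = 2.403 m
2.403 m × (1 in / 0.02540 m) = 94.62 in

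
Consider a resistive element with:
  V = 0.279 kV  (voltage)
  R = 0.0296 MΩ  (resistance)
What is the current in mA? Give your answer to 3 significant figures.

Rearranging V = I·R for I: I = V/R.
V = 0.279 kV = 279.0 V; R = 0.0296 MΩ = 29600 Ω.
I = 0.009426 A
0.009426 A × (1 mA / 0.001000 A) = 9.426 mA

9.43 mA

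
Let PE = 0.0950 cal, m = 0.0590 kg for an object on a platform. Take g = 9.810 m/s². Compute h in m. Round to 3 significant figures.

0.687 m

Rearranging PE = m·g·h for h: h = PE/(m·g).
PE = 0.0950 cal = 0.3975 J; m = 0.0590 kg; g = 9.810 m/s².
h = 0.6867 m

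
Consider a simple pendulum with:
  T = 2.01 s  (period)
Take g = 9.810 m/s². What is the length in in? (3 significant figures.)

39.5 in

Rearranging T = 2π√(L/g) for L: L = g·(T/2π)².
T = 2.01 s; g = 9.810 m/s².
L = 1.004 m
1.004 m × (1 in / 0.02540 m) = 39.52 in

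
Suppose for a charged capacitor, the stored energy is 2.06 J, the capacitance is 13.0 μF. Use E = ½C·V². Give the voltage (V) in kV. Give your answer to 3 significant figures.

Rearranging: V = √(2E/C).
E = 2.06 J; C = 13.0 μF = 1.300×10^-5 F.
V = 563.0 V  (the unit combination reduces to kg·m²/(A·s³) = V)
563.0 V × (1 kV / 1000 V) = 0.5630 kV

0.563 kV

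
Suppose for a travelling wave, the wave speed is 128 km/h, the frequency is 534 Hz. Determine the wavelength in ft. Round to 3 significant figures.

Rearranging v = f·λ for λ: λ = v/f.
v = 128 km/h = 35.56 m/s; f = 534 Hz.
λ = 0.06658 m
0.06658 m × (1 ft / 0.3048 m) = 0.2184 ft

0.218 ft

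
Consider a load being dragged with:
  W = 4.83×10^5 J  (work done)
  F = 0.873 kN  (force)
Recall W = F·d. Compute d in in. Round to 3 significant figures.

Rearranging W = F·d for d: d = W/F.
W = 4.83×10^5 J; F = 0.873 kN = 873.0 N.
d = 553.3 m
553.3 m × (1 in / 0.02540 m) = 21782 in

21800 in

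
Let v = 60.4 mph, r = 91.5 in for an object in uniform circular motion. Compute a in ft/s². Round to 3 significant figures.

Directly: a = v²/r.
v = 60.4 mph = 27.00 m/s; r = 91.5 in = 2.324 m.
a = 313.7 m/s²
313.7 m/s² × (1 ft/s² / 0.3048 m/s²) = 1029 ft/s²

1030 ft/s²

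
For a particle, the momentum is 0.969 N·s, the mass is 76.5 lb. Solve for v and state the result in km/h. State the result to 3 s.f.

0.101 km/h

Solving p = m·v for v: v = p/m.
p = 0.969 N·s = 0.9690 kg·m/s; m = 76.5 lb = 34.70 kg.
v = 0.02793 m/s
0.02793 m/s × (1 km/h / 0.2778 m/s) = 0.1005 km/h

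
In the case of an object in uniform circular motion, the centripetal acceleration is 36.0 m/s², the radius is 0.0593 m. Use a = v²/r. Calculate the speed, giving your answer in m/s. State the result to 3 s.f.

1.46 m/s

Solving a = v²/r for v: v = √(a·r).
a = 36.0 m/s²; r = 0.0593 m.
v = 1.461 m/s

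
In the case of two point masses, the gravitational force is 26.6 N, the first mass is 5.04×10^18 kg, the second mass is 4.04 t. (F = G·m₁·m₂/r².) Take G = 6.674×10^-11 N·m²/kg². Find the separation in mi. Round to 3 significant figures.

From Newton's law of gravitation: r = √(G·m₁m₂/F).
F = 26.6 N; m₁ = 5.04×10^18 kg; m₂ = 4.04 t = 4040 kg; G = 6.674×10^-11 N·m²/kg².
r = 2.260×10^5 m
2.260×10^5 m × (1 mi / 1609 m) = 140.4 mi

140 mi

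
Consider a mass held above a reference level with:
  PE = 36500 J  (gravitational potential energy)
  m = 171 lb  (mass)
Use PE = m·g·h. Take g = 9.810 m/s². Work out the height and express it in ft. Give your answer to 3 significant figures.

157 ft

Solving PE = m·g·h for h: h = PE/(m·g).
PE = 36500 J; m = 171 lb = 77.56 kg; g = 9.810 m/s².
h = 47.97 m
47.97 m × (1 ft / 0.3048 m) = 157.4 ft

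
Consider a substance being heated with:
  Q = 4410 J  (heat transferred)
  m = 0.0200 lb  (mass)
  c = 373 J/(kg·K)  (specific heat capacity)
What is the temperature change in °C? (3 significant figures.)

Rearranging Q = m·c·ΔT for ΔT: ΔT = Q/(m·c).
Q = 4410 J; m = 0.0200 lb = 0.009072 kg; c = 373 J/(kg·K).
ΔT = 1303 K
Since 1 °C = 1 K, 1303 °C.

1300 °C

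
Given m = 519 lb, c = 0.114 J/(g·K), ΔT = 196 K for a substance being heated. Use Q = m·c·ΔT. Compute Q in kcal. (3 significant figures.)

1260 kcal

Directly: Q = mcΔT.
m = 519 lb = 235.4 kg; c = 0.114 J/(g·K) = 114.0 J/(kg·K); ΔT = 196 K.
Q = 5.260×10^6 J
5.260×10^6 J × (1 kcal / 4184 J) = 1257 kcal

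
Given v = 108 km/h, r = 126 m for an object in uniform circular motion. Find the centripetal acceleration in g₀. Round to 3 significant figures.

0.728 g₀

a is given directly by: a = v²/r.
v = 108 km/h = 30.00 m/s; r = 126 m.
a = 7.143 m/s²
7.143 m/s² × (1 g₀ / 9.807 m/s²) = 0.7284 g₀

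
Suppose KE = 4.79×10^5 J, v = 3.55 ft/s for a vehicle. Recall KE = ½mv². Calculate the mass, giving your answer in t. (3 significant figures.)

818 t

Rearranging: m = 2·KE/v².
KE = 4.79×10^5 J; v = 3.55 ft/s = 1.082 m/s.
m = 8.182×10^5 kg
8.182×10^5 kg × (1 t / 1000 kg) = 818.2 t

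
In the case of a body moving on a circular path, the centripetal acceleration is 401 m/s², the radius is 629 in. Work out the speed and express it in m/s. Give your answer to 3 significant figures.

80.0 m/s

Rearranging a = v²/r for v: v = √(a·r).
a = 401 m/s²; r = 629 in = 15.98 m.
v = 80.04 m/s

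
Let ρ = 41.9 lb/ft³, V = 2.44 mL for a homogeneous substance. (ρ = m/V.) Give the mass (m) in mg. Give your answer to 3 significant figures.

Solving ρ = m/V for m: m = ρV.
ρ = 41.9 lb/ft³ = 671.2 kg/m³; V = 2.44 mL = 2.440×10^-6 m³.
m = 0.001638 kg
0.001638 kg × (1 mg / 1.000×10^-6 kg) = 1638 mg

1640 mg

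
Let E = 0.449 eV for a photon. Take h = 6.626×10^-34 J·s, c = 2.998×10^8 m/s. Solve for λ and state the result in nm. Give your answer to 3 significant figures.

Rearranging E = h·c/λ for λ: λ = hc/E.
E = 0.449 eV = 7.194×10^-20 J; h = 6.626×10^-34 J·s; c = 2.998×10^8 m/s.
λ = 2.761×10^-6 m
2.761×10^-6 m × (1 nm / 1.000×10^-9 m) = 2761 nm

2760 nm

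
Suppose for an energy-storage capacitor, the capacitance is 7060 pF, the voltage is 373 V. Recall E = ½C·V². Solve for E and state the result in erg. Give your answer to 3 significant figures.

4910 erg

E is given directly by: E = ½CV².
C = 7060 pF = 7.060×10^-9 F; V = 373 V.
E = 4.911×10^-4 J  (the unit combination reduces to kg·m²/s² = J)
4.911×10^-4 J × (1 erg / 1.000×10^-7 J) = 4911 erg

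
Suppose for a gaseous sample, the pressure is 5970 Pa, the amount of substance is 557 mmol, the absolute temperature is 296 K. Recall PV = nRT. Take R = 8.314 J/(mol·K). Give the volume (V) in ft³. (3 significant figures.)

From the ideal-gas law: V = nRT/P.
P = 5970 Pa; n = 557 mmol = 0.5570 mol; T = 296 K; R = 8.314 J/(mol·K).
V = 0.2296 m³
0.2296 m³ × (1 ft³ / 0.02832 m³) = 8.108 ft³

8.11 ft³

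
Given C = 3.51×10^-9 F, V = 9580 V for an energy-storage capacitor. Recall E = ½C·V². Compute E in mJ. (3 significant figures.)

Directly: E = ½CV².
C = 3.51×10^-9 F; V = 9580 V.
E = 0.1611 J
0.1611 J × (1 mJ / 0.001000 J) = 161.1 mJ

161 mJ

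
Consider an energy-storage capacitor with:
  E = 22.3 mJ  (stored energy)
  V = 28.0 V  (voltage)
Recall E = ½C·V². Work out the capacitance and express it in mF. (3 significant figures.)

Rearranging: C = 2E/V².
E = 22.3 mJ = 0.02230 J; V = 28.0 V.
C = 5.689×10^-5 F
5.689×10^-5 F × (1 mF / 0.001000 F) = 0.05689 mF

0.0569 mF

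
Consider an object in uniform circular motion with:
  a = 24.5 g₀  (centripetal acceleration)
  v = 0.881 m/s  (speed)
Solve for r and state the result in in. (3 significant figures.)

0.127 in

Solving a = v²/r for r: r = v²/a.
a = 24.5 g₀ = 240.3 m/s²; v = 0.881 m/s.
r = 0.003230 m
0.003230 m × (1 in / 0.02540 m) = 0.1272 in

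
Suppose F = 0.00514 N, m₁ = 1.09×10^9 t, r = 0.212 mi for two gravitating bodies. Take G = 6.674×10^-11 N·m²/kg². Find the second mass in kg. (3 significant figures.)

From Newton's law of gravitation: m₂ = F·r²/(G·m₁).
F = 0.00514 N; m₁ = 1.09×10^9 t = 1.090×10^12 kg; r = 0.212 mi = 341.2 m; G = 6.674×10^-11 N·m²/kg².
m₂ = 8.225 kg

8.22 kg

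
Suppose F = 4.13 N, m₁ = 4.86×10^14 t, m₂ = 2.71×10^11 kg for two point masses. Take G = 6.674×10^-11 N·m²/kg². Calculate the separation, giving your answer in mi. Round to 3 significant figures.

9.07×10^5 mi

Rearranging: r = √(G·m₁m₂/F).
F = 4.13 N; m₁ = 4.86×10^14 t = 4.860×10^17 kg; m₂ = 2.71×10^11 kg; G = 6.674×10^-11 N·m²/kg².
r = 1.459×10^9 m
1.459×10^9 m × (1 mi / 1609 m) = 9.065×10^5 mi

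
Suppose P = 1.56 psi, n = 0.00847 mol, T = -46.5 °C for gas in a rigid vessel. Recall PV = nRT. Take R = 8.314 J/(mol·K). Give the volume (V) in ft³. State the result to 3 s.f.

Solving PV = nRT for V: V = nRT/P.
P = 1.56 psi = 10756 Pa; n = 0.00847 mol; T = -46.5 °C = 226.6 K; R = 8.314 J/(mol·K).
V = 0.001484 m³
0.001484 m³ × (1 ft³ / 0.02832 m³) = 0.05240 ft³

0.0524 ft³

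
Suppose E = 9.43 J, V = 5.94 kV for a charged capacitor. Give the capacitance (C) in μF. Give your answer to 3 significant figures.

0.535 μF

Solving E = ½C·V² for C: C = 2E/V².
E = 9.43 J; V = 5.94 kV = 5940 V.
C = 5.345×10^-7 F
5.345×10^-7 F × (1 μF / 1.000×10^-6 F) = 0.5345 μF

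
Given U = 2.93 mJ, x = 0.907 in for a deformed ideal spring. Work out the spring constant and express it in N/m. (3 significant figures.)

Rearranging: k = 2U/x².
U = 2.93 mJ = 0.002930 J; x = 0.907 in = 0.02304 m.
k = 11.04 N/m

11.0 N/m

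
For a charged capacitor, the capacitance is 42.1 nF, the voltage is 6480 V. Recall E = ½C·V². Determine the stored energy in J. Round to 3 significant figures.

0.884 J

E is given directly by: E = ½CV².
C = 42.1 nF = 4.210×10^-8 F; V = 6480 V.
E = 0.8839 J  (the unit combination reduces to kg·m²/s² = J)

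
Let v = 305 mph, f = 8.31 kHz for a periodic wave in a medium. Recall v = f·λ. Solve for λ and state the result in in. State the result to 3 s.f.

0.646 in

Solving v = f·λ for λ: λ = v/f.
v = 305 mph = 136.3 m/s; f = 8.31 kHz = 8310 Hz.
λ = 0.01641 m
0.01641 m × (1 in / 0.02540 m) = 0.6460 in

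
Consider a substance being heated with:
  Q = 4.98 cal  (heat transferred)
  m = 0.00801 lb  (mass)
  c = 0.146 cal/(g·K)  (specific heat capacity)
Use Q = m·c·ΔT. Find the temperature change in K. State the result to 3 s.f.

9.39 K

Rearranging Q = m·c·ΔT for ΔT: ΔT = Q/(m·c).
Q = 4.98 cal = 20.84 J; m = 0.00801 lb = 0.003633 kg; c = 0.146 cal/(g·K) = 610.9 J/(kg·K).
ΔT = 9.388 K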